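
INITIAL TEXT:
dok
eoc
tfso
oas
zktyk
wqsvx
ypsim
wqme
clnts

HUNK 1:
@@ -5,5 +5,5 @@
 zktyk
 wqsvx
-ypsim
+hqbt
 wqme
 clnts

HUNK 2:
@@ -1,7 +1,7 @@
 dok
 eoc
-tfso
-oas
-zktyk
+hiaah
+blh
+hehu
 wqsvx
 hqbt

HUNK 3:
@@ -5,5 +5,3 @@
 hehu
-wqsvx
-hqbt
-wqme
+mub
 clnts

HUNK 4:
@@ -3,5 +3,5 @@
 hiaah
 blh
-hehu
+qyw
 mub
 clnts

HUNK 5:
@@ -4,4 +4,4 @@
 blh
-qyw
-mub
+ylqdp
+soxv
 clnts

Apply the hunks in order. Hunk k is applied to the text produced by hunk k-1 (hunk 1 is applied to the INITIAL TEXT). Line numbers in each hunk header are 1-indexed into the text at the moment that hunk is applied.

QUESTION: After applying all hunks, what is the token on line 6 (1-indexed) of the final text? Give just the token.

Answer: soxv

Derivation:
Hunk 1: at line 5 remove [ypsim] add [hqbt] -> 9 lines: dok eoc tfso oas zktyk wqsvx hqbt wqme clnts
Hunk 2: at line 1 remove [tfso,oas,zktyk] add [hiaah,blh,hehu] -> 9 lines: dok eoc hiaah blh hehu wqsvx hqbt wqme clnts
Hunk 3: at line 5 remove [wqsvx,hqbt,wqme] add [mub] -> 7 lines: dok eoc hiaah blh hehu mub clnts
Hunk 4: at line 3 remove [hehu] add [qyw] -> 7 lines: dok eoc hiaah blh qyw mub clnts
Hunk 5: at line 4 remove [qyw,mub] add [ylqdp,soxv] -> 7 lines: dok eoc hiaah blh ylqdp soxv clnts
Final line 6: soxv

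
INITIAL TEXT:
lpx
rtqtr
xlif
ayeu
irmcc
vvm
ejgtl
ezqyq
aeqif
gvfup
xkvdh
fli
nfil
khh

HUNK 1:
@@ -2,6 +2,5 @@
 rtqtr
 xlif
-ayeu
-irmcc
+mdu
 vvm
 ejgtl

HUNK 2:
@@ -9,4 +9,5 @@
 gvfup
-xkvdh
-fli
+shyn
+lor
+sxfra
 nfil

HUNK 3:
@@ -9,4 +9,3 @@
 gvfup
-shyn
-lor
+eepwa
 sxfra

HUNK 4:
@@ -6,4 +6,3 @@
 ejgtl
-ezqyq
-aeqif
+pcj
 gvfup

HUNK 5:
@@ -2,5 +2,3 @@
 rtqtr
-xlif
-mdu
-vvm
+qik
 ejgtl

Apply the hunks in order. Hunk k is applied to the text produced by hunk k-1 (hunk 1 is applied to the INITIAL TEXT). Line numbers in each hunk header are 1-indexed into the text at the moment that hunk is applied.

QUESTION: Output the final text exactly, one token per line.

Answer: lpx
rtqtr
qik
ejgtl
pcj
gvfup
eepwa
sxfra
nfil
khh

Derivation:
Hunk 1: at line 2 remove [ayeu,irmcc] add [mdu] -> 13 lines: lpx rtqtr xlif mdu vvm ejgtl ezqyq aeqif gvfup xkvdh fli nfil khh
Hunk 2: at line 9 remove [xkvdh,fli] add [shyn,lor,sxfra] -> 14 lines: lpx rtqtr xlif mdu vvm ejgtl ezqyq aeqif gvfup shyn lor sxfra nfil khh
Hunk 3: at line 9 remove [shyn,lor] add [eepwa] -> 13 lines: lpx rtqtr xlif mdu vvm ejgtl ezqyq aeqif gvfup eepwa sxfra nfil khh
Hunk 4: at line 6 remove [ezqyq,aeqif] add [pcj] -> 12 lines: lpx rtqtr xlif mdu vvm ejgtl pcj gvfup eepwa sxfra nfil khh
Hunk 5: at line 2 remove [xlif,mdu,vvm] add [qik] -> 10 lines: lpx rtqtr qik ejgtl pcj gvfup eepwa sxfra nfil khh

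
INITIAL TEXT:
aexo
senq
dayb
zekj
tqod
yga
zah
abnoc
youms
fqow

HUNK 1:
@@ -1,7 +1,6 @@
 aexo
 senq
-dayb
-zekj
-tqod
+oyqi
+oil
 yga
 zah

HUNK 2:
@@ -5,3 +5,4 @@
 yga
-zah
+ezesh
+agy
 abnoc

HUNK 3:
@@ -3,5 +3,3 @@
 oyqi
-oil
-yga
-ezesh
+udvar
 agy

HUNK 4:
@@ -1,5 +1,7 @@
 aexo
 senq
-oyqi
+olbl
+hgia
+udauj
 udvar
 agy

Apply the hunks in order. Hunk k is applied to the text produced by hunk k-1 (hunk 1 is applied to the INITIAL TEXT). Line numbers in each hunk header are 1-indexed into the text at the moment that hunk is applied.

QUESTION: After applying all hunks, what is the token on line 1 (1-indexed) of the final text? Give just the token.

Hunk 1: at line 1 remove [dayb,zekj,tqod] add [oyqi,oil] -> 9 lines: aexo senq oyqi oil yga zah abnoc youms fqow
Hunk 2: at line 5 remove [zah] add [ezesh,agy] -> 10 lines: aexo senq oyqi oil yga ezesh agy abnoc youms fqow
Hunk 3: at line 3 remove [oil,yga,ezesh] add [udvar] -> 8 lines: aexo senq oyqi udvar agy abnoc youms fqow
Hunk 4: at line 1 remove [oyqi] add [olbl,hgia,udauj] -> 10 lines: aexo senq olbl hgia udauj udvar agy abnoc youms fqow
Final line 1: aexo

Answer: aexo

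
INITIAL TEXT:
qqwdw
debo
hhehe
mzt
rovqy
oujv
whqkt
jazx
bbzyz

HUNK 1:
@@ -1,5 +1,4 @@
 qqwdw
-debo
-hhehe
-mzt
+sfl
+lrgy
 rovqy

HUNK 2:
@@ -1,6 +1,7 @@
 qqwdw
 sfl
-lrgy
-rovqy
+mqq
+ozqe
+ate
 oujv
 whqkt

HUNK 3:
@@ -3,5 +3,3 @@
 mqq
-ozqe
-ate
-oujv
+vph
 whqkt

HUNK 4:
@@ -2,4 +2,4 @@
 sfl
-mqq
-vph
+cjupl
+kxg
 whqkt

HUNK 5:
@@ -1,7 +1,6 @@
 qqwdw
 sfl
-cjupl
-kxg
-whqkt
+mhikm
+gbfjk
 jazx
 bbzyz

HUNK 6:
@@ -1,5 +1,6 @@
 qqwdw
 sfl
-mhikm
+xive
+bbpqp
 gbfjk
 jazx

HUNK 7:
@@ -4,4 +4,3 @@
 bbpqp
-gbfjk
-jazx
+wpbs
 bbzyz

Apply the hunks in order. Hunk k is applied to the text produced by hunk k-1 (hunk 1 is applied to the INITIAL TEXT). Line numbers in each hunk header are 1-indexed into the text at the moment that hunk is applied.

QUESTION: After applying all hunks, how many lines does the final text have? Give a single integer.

Answer: 6

Derivation:
Hunk 1: at line 1 remove [debo,hhehe,mzt] add [sfl,lrgy] -> 8 lines: qqwdw sfl lrgy rovqy oujv whqkt jazx bbzyz
Hunk 2: at line 1 remove [lrgy,rovqy] add [mqq,ozqe,ate] -> 9 lines: qqwdw sfl mqq ozqe ate oujv whqkt jazx bbzyz
Hunk 3: at line 3 remove [ozqe,ate,oujv] add [vph] -> 7 lines: qqwdw sfl mqq vph whqkt jazx bbzyz
Hunk 4: at line 2 remove [mqq,vph] add [cjupl,kxg] -> 7 lines: qqwdw sfl cjupl kxg whqkt jazx bbzyz
Hunk 5: at line 1 remove [cjupl,kxg,whqkt] add [mhikm,gbfjk] -> 6 lines: qqwdw sfl mhikm gbfjk jazx bbzyz
Hunk 6: at line 1 remove [mhikm] add [xive,bbpqp] -> 7 lines: qqwdw sfl xive bbpqp gbfjk jazx bbzyz
Hunk 7: at line 4 remove [gbfjk,jazx] add [wpbs] -> 6 lines: qqwdw sfl xive bbpqp wpbs bbzyz
Final line count: 6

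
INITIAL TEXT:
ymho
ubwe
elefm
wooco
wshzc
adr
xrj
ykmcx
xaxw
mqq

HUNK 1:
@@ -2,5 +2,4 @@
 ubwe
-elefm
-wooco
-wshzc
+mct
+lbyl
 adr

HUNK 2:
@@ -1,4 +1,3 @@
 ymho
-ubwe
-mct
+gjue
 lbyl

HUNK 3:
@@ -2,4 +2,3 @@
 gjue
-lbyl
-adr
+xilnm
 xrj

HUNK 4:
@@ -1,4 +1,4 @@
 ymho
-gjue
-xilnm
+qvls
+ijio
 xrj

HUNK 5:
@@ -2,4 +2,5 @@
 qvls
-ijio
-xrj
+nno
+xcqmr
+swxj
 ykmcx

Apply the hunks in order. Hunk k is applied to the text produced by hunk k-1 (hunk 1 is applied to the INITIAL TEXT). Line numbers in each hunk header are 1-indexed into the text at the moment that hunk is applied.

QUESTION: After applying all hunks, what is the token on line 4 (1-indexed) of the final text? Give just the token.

Hunk 1: at line 2 remove [elefm,wooco,wshzc] add [mct,lbyl] -> 9 lines: ymho ubwe mct lbyl adr xrj ykmcx xaxw mqq
Hunk 2: at line 1 remove [ubwe,mct] add [gjue] -> 8 lines: ymho gjue lbyl adr xrj ykmcx xaxw mqq
Hunk 3: at line 2 remove [lbyl,adr] add [xilnm] -> 7 lines: ymho gjue xilnm xrj ykmcx xaxw mqq
Hunk 4: at line 1 remove [gjue,xilnm] add [qvls,ijio] -> 7 lines: ymho qvls ijio xrj ykmcx xaxw mqq
Hunk 5: at line 2 remove [ijio,xrj] add [nno,xcqmr,swxj] -> 8 lines: ymho qvls nno xcqmr swxj ykmcx xaxw mqq
Final line 4: xcqmr

Answer: xcqmr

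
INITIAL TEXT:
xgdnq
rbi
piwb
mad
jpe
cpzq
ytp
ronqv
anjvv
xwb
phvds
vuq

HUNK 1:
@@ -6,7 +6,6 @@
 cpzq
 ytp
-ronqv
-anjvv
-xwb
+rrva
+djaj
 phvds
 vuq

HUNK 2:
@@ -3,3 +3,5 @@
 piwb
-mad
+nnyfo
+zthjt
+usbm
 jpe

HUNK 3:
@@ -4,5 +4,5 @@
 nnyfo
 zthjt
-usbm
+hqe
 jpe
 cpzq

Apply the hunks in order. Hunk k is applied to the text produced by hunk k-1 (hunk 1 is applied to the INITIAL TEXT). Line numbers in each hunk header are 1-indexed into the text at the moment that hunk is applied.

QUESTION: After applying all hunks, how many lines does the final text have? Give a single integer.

Hunk 1: at line 6 remove [ronqv,anjvv,xwb] add [rrva,djaj] -> 11 lines: xgdnq rbi piwb mad jpe cpzq ytp rrva djaj phvds vuq
Hunk 2: at line 3 remove [mad] add [nnyfo,zthjt,usbm] -> 13 lines: xgdnq rbi piwb nnyfo zthjt usbm jpe cpzq ytp rrva djaj phvds vuq
Hunk 3: at line 4 remove [usbm] add [hqe] -> 13 lines: xgdnq rbi piwb nnyfo zthjt hqe jpe cpzq ytp rrva djaj phvds vuq
Final line count: 13

Answer: 13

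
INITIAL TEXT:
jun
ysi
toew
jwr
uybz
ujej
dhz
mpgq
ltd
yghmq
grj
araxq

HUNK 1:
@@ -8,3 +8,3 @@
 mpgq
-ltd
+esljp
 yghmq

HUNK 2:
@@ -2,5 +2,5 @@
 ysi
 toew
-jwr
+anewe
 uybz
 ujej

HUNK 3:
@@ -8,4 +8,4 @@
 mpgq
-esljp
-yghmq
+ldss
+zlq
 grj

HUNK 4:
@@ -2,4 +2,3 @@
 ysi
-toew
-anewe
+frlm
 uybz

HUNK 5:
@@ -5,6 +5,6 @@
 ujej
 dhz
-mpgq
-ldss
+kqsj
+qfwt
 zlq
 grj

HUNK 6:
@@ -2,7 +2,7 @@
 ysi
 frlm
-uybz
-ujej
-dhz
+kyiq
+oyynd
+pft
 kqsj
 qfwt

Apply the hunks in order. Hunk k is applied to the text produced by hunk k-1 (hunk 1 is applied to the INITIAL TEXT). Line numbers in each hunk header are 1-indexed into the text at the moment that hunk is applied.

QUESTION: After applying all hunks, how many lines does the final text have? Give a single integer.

Answer: 11

Derivation:
Hunk 1: at line 8 remove [ltd] add [esljp] -> 12 lines: jun ysi toew jwr uybz ujej dhz mpgq esljp yghmq grj araxq
Hunk 2: at line 2 remove [jwr] add [anewe] -> 12 lines: jun ysi toew anewe uybz ujej dhz mpgq esljp yghmq grj araxq
Hunk 3: at line 8 remove [esljp,yghmq] add [ldss,zlq] -> 12 lines: jun ysi toew anewe uybz ujej dhz mpgq ldss zlq grj araxq
Hunk 4: at line 2 remove [toew,anewe] add [frlm] -> 11 lines: jun ysi frlm uybz ujej dhz mpgq ldss zlq grj araxq
Hunk 5: at line 5 remove [mpgq,ldss] add [kqsj,qfwt] -> 11 lines: jun ysi frlm uybz ujej dhz kqsj qfwt zlq grj araxq
Hunk 6: at line 2 remove [uybz,ujej,dhz] add [kyiq,oyynd,pft] -> 11 lines: jun ysi frlm kyiq oyynd pft kqsj qfwt zlq grj araxq
Final line count: 11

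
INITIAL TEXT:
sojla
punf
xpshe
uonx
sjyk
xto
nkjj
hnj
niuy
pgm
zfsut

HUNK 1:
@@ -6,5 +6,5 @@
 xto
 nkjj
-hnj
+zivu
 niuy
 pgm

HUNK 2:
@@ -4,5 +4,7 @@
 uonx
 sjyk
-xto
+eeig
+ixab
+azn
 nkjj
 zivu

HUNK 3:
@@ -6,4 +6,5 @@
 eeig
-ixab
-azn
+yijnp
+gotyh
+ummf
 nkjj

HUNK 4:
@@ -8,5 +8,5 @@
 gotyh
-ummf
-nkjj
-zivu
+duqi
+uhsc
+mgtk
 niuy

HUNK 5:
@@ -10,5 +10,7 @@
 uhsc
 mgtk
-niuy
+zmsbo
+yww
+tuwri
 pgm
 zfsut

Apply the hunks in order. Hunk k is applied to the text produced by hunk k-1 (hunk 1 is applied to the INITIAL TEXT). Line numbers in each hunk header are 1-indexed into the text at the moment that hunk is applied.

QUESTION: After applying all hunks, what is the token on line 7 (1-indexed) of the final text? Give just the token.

Hunk 1: at line 6 remove [hnj] add [zivu] -> 11 lines: sojla punf xpshe uonx sjyk xto nkjj zivu niuy pgm zfsut
Hunk 2: at line 4 remove [xto] add [eeig,ixab,azn] -> 13 lines: sojla punf xpshe uonx sjyk eeig ixab azn nkjj zivu niuy pgm zfsut
Hunk 3: at line 6 remove [ixab,azn] add [yijnp,gotyh,ummf] -> 14 lines: sojla punf xpshe uonx sjyk eeig yijnp gotyh ummf nkjj zivu niuy pgm zfsut
Hunk 4: at line 8 remove [ummf,nkjj,zivu] add [duqi,uhsc,mgtk] -> 14 lines: sojla punf xpshe uonx sjyk eeig yijnp gotyh duqi uhsc mgtk niuy pgm zfsut
Hunk 5: at line 10 remove [niuy] add [zmsbo,yww,tuwri] -> 16 lines: sojla punf xpshe uonx sjyk eeig yijnp gotyh duqi uhsc mgtk zmsbo yww tuwri pgm zfsut
Final line 7: yijnp

Answer: yijnp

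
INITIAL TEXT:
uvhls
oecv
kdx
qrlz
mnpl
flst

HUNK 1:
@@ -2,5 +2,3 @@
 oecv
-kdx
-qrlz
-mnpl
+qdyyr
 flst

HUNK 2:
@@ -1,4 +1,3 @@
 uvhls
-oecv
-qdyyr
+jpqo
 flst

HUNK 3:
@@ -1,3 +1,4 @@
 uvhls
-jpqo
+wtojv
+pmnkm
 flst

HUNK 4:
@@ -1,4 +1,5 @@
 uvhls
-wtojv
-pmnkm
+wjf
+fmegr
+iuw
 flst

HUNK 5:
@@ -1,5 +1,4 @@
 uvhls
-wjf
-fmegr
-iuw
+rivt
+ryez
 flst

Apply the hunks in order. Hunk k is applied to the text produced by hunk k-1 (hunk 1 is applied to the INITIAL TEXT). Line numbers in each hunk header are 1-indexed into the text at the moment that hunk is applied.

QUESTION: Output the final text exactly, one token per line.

Answer: uvhls
rivt
ryez
flst

Derivation:
Hunk 1: at line 2 remove [kdx,qrlz,mnpl] add [qdyyr] -> 4 lines: uvhls oecv qdyyr flst
Hunk 2: at line 1 remove [oecv,qdyyr] add [jpqo] -> 3 lines: uvhls jpqo flst
Hunk 3: at line 1 remove [jpqo] add [wtojv,pmnkm] -> 4 lines: uvhls wtojv pmnkm flst
Hunk 4: at line 1 remove [wtojv,pmnkm] add [wjf,fmegr,iuw] -> 5 lines: uvhls wjf fmegr iuw flst
Hunk 5: at line 1 remove [wjf,fmegr,iuw] add [rivt,ryez] -> 4 lines: uvhls rivt ryez flst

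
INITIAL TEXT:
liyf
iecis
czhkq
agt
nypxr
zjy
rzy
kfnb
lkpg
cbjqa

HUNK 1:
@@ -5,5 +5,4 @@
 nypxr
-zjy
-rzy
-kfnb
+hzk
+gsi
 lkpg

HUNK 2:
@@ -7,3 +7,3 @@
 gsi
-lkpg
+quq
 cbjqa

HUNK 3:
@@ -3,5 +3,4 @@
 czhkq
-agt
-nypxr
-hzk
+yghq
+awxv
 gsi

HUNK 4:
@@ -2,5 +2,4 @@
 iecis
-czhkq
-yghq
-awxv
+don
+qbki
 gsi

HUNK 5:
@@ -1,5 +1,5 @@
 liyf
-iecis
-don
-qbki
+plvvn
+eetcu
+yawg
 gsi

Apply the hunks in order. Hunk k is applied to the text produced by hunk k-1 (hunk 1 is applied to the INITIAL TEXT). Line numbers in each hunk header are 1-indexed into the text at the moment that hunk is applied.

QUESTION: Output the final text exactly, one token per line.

Hunk 1: at line 5 remove [zjy,rzy,kfnb] add [hzk,gsi] -> 9 lines: liyf iecis czhkq agt nypxr hzk gsi lkpg cbjqa
Hunk 2: at line 7 remove [lkpg] add [quq] -> 9 lines: liyf iecis czhkq agt nypxr hzk gsi quq cbjqa
Hunk 3: at line 3 remove [agt,nypxr,hzk] add [yghq,awxv] -> 8 lines: liyf iecis czhkq yghq awxv gsi quq cbjqa
Hunk 4: at line 2 remove [czhkq,yghq,awxv] add [don,qbki] -> 7 lines: liyf iecis don qbki gsi quq cbjqa
Hunk 5: at line 1 remove [iecis,don,qbki] add [plvvn,eetcu,yawg] -> 7 lines: liyf plvvn eetcu yawg gsi quq cbjqa

Answer: liyf
plvvn
eetcu
yawg
gsi
quq
cbjqa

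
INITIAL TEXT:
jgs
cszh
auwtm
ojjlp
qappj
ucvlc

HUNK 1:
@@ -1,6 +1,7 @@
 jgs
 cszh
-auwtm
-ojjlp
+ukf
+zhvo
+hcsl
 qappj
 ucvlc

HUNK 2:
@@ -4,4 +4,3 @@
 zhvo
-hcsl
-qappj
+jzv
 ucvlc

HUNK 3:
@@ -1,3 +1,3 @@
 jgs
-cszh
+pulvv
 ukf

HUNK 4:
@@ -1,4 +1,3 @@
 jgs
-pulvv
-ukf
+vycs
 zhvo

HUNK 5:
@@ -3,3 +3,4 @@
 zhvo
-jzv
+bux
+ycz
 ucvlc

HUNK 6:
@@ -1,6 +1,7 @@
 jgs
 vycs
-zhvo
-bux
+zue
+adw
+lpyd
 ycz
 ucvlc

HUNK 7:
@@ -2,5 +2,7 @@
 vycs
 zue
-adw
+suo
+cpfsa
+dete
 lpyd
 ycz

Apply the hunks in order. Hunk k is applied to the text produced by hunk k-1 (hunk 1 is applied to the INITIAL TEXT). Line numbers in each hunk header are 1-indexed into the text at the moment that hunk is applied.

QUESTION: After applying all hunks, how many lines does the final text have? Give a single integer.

Answer: 9

Derivation:
Hunk 1: at line 1 remove [auwtm,ojjlp] add [ukf,zhvo,hcsl] -> 7 lines: jgs cszh ukf zhvo hcsl qappj ucvlc
Hunk 2: at line 4 remove [hcsl,qappj] add [jzv] -> 6 lines: jgs cszh ukf zhvo jzv ucvlc
Hunk 3: at line 1 remove [cszh] add [pulvv] -> 6 lines: jgs pulvv ukf zhvo jzv ucvlc
Hunk 4: at line 1 remove [pulvv,ukf] add [vycs] -> 5 lines: jgs vycs zhvo jzv ucvlc
Hunk 5: at line 3 remove [jzv] add [bux,ycz] -> 6 lines: jgs vycs zhvo bux ycz ucvlc
Hunk 6: at line 1 remove [zhvo,bux] add [zue,adw,lpyd] -> 7 lines: jgs vycs zue adw lpyd ycz ucvlc
Hunk 7: at line 2 remove [adw] add [suo,cpfsa,dete] -> 9 lines: jgs vycs zue suo cpfsa dete lpyd ycz ucvlc
Final line count: 9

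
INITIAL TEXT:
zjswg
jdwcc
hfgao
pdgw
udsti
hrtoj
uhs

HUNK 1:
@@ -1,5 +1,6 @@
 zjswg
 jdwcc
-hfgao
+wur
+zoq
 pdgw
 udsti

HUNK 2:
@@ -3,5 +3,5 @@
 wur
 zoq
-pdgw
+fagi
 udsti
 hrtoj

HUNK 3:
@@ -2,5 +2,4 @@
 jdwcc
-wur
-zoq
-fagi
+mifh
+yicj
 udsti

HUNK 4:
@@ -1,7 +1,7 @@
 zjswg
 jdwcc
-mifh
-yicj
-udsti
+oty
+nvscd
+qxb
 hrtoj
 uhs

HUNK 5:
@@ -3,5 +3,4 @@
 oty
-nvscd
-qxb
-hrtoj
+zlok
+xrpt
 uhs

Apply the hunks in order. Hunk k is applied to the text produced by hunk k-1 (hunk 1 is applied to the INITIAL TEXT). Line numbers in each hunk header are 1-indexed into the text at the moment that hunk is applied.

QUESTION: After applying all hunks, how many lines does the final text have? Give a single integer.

Answer: 6

Derivation:
Hunk 1: at line 1 remove [hfgao] add [wur,zoq] -> 8 lines: zjswg jdwcc wur zoq pdgw udsti hrtoj uhs
Hunk 2: at line 3 remove [pdgw] add [fagi] -> 8 lines: zjswg jdwcc wur zoq fagi udsti hrtoj uhs
Hunk 3: at line 2 remove [wur,zoq,fagi] add [mifh,yicj] -> 7 lines: zjswg jdwcc mifh yicj udsti hrtoj uhs
Hunk 4: at line 1 remove [mifh,yicj,udsti] add [oty,nvscd,qxb] -> 7 lines: zjswg jdwcc oty nvscd qxb hrtoj uhs
Hunk 5: at line 3 remove [nvscd,qxb,hrtoj] add [zlok,xrpt] -> 6 lines: zjswg jdwcc oty zlok xrpt uhs
Final line count: 6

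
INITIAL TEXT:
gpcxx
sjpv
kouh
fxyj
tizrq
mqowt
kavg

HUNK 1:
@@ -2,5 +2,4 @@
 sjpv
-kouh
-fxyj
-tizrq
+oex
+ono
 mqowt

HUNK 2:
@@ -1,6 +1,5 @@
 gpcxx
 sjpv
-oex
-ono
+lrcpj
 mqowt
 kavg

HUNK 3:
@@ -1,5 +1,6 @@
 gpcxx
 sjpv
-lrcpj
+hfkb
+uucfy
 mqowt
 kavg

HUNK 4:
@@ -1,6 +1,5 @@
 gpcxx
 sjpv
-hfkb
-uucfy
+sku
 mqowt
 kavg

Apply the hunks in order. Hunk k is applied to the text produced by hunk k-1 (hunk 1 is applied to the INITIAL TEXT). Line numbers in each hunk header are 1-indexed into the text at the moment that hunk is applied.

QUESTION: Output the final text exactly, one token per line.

Hunk 1: at line 2 remove [kouh,fxyj,tizrq] add [oex,ono] -> 6 lines: gpcxx sjpv oex ono mqowt kavg
Hunk 2: at line 1 remove [oex,ono] add [lrcpj] -> 5 lines: gpcxx sjpv lrcpj mqowt kavg
Hunk 3: at line 1 remove [lrcpj] add [hfkb,uucfy] -> 6 lines: gpcxx sjpv hfkb uucfy mqowt kavg
Hunk 4: at line 1 remove [hfkb,uucfy] add [sku] -> 5 lines: gpcxx sjpv sku mqowt kavg

Answer: gpcxx
sjpv
sku
mqowt
kavg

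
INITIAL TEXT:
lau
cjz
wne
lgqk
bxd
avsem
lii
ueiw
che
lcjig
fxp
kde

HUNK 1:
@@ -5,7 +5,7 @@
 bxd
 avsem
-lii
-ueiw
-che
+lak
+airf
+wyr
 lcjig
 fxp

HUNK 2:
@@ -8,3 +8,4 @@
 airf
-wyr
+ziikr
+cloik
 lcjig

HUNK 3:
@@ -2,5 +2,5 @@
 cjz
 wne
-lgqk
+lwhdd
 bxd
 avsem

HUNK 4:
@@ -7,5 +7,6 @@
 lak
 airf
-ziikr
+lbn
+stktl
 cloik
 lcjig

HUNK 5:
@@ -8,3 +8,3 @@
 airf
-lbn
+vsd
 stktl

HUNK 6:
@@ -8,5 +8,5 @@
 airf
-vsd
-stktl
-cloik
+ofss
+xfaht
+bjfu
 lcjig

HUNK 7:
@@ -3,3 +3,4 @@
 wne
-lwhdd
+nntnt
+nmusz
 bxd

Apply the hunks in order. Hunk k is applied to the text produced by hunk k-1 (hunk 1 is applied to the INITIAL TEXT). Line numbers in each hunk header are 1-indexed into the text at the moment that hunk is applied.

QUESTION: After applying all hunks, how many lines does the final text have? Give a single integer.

Hunk 1: at line 5 remove [lii,ueiw,che] add [lak,airf,wyr] -> 12 lines: lau cjz wne lgqk bxd avsem lak airf wyr lcjig fxp kde
Hunk 2: at line 8 remove [wyr] add [ziikr,cloik] -> 13 lines: lau cjz wne lgqk bxd avsem lak airf ziikr cloik lcjig fxp kde
Hunk 3: at line 2 remove [lgqk] add [lwhdd] -> 13 lines: lau cjz wne lwhdd bxd avsem lak airf ziikr cloik lcjig fxp kde
Hunk 4: at line 7 remove [ziikr] add [lbn,stktl] -> 14 lines: lau cjz wne lwhdd bxd avsem lak airf lbn stktl cloik lcjig fxp kde
Hunk 5: at line 8 remove [lbn] add [vsd] -> 14 lines: lau cjz wne lwhdd bxd avsem lak airf vsd stktl cloik lcjig fxp kde
Hunk 6: at line 8 remove [vsd,stktl,cloik] add [ofss,xfaht,bjfu] -> 14 lines: lau cjz wne lwhdd bxd avsem lak airf ofss xfaht bjfu lcjig fxp kde
Hunk 7: at line 3 remove [lwhdd] add [nntnt,nmusz] -> 15 lines: lau cjz wne nntnt nmusz bxd avsem lak airf ofss xfaht bjfu lcjig fxp kde
Final line count: 15

Answer: 15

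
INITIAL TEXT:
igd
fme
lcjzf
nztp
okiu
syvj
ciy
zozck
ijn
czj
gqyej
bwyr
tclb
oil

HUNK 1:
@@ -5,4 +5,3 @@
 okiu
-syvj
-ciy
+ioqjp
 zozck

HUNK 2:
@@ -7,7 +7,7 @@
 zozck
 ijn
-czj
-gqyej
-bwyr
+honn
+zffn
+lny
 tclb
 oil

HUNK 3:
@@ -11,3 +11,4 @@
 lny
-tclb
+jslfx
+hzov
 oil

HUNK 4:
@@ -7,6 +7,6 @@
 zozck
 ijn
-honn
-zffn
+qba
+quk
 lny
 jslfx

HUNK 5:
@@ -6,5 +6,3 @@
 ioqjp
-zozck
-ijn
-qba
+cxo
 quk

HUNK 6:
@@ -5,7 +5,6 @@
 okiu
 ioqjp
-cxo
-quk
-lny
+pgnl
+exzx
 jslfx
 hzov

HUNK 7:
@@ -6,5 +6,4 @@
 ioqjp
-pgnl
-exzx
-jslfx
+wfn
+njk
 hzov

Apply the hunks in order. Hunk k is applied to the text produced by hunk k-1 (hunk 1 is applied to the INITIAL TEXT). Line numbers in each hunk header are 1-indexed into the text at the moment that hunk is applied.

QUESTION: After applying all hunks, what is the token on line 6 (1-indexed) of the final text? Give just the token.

Answer: ioqjp

Derivation:
Hunk 1: at line 5 remove [syvj,ciy] add [ioqjp] -> 13 lines: igd fme lcjzf nztp okiu ioqjp zozck ijn czj gqyej bwyr tclb oil
Hunk 2: at line 7 remove [czj,gqyej,bwyr] add [honn,zffn,lny] -> 13 lines: igd fme lcjzf nztp okiu ioqjp zozck ijn honn zffn lny tclb oil
Hunk 3: at line 11 remove [tclb] add [jslfx,hzov] -> 14 lines: igd fme lcjzf nztp okiu ioqjp zozck ijn honn zffn lny jslfx hzov oil
Hunk 4: at line 7 remove [honn,zffn] add [qba,quk] -> 14 lines: igd fme lcjzf nztp okiu ioqjp zozck ijn qba quk lny jslfx hzov oil
Hunk 5: at line 6 remove [zozck,ijn,qba] add [cxo] -> 12 lines: igd fme lcjzf nztp okiu ioqjp cxo quk lny jslfx hzov oil
Hunk 6: at line 5 remove [cxo,quk,lny] add [pgnl,exzx] -> 11 lines: igd fme lcjzf nztp okiu ioqjp pgnl exzx jslfx hzov oil
Hunk 7: at line 6 remove [pgnl,exzx,jslfx] add [wfn,njk] -> 10 lines: igd fme lcjzf nztp okiu ioqjp wfn njk hzov oil
Final line 6: ioqjp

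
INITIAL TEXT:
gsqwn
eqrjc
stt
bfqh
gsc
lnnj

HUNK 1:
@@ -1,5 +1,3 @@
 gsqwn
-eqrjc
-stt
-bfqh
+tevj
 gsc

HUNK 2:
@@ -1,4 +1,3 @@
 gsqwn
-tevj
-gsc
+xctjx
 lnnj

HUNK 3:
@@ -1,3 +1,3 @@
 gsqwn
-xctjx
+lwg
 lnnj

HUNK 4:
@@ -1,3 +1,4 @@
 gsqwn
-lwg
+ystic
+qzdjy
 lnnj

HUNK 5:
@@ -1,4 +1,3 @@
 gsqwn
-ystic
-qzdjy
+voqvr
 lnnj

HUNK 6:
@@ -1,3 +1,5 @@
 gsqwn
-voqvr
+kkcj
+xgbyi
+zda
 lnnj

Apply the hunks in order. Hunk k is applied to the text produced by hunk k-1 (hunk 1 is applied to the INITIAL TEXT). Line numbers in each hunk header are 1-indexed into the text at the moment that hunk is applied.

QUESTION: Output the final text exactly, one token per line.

Answer: gsqwn
kkcj
xgbyi
zda
lnnj

Derivation:
Hunk 1: at line 1 remove [eqrjc,stt,bfqh] add [tevj] -> 4 lines: gsqwn tevj gsc lnnj
Hunk 2: at line 1 remove [tevj,gsc] add [xctjx] -> 3 lines: gsqwn xctjx lnnj
Hunk 3: at line 1 remove [xctjx] add [lwg] -> 3 lines: gsqwn lwg lnnj
Hunk 4: at line 1 remove [lwg] add [ystic,qzdjy] -> 4 lines: gsqwn ystic qzdjy lnnj
Hunk 5: at line 1 remove [ystic,qzdjy] add [voqvr] -> 3 lines: gsqwn voqvr lnnj
Hunk 6: at line 1 remove [voqvr] add [kkcj,xgbyi,zda] -> 5 lines: gsqwn kkcj xgbyi zda lnnj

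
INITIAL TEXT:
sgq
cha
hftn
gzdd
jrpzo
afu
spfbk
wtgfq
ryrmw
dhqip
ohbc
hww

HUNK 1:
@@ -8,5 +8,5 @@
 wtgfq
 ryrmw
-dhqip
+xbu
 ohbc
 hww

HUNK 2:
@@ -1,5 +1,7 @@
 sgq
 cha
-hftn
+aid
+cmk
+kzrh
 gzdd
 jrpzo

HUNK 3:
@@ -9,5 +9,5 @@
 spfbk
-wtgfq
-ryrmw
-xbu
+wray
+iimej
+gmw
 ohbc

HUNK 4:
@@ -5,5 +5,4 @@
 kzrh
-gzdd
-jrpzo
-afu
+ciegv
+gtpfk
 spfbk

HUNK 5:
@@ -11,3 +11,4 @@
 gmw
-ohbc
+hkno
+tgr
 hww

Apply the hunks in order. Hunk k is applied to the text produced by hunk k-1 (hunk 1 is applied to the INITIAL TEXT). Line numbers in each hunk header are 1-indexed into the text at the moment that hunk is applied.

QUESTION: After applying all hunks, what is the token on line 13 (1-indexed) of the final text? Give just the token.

Answer: tgr

Derivation:
Hunk 1: at line 8 remove [dhqip] add [xbu] -> 12 lines: sgq cha hftn gzdd jrpzo afu spfbk wtgfq ryrmw xbu ohbc hww
Hunk 2: at line 1 remove [hftn] add [aid,cmk,kzrh] -> 14 lines: sgq cha aid cmk kzrh gzdd jrpzo afu spfbk wtgfq ryrmw xbu ohbc hww
Hunk 3: at line 9 remove [wtgfq,ryrmw,xbu] add [wray,iimej,gmw] -> 14 lines: sgq cha aid cmk kzrh gzdd jrpzo afu spfbk wray iimej gmw ohbc hww
Hunk 4: at line 5 remove [gzdd,jrpzo,afu] add [ciegv,gtpfk] -> 13 lines: sgq cha aid cmk kzrh ciegv gtpfk spfbk wray iimej gmw ohbc hww
Hunk 5: at line 11 remove [ohbc] add [hkno,tgr] -> 14 lines: sgq cha aid cmk kzrh ciegv gtpfk spfbk wray iimej gmw hkno tgr hww
Final line 13: tgr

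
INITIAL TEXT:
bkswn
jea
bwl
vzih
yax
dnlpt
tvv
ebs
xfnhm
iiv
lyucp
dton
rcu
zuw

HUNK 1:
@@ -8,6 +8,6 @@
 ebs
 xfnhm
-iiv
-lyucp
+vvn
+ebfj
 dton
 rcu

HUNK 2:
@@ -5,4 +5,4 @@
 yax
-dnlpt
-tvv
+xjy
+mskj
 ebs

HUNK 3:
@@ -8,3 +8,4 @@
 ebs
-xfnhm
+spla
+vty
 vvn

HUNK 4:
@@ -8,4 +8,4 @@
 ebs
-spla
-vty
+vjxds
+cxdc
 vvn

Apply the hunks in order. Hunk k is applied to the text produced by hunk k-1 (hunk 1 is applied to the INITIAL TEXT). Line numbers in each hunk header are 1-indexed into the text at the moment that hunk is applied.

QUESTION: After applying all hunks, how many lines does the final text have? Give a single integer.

Hunk 1: at line 8 remove [iiv,lyucp] add [vvn,ebfj] -> 14 lines: bkswn jea bwl vzih yax dnlpt tvv ebs xfnhm vvn ebfj dton rcu zuw
Hunk 2: at line 5 remove [dnlpt,tvv] add [xjy,mskj] -> 14 lines: bkswn jea bwl vzih yax xjy mskj ebs xfnhm vvn ebfj dton rcu zuw
Hunk 3: at line 8 remove [xfnhm] add [spla,vty] -> 15 lines: bkswn jea bwl vzih yax xjy mskj ebs spla vty vvn ebfj dton rcu zuw
Hunk 4: at line 8 remove [spla,vty] add [vjxds,cxdc] -> 15 lines: bkswn jea bwl vzih yax xjy mskj ebs vjxds cxdc vvn ebfj dton rcu zuw
Final line count: 15

Answer: 15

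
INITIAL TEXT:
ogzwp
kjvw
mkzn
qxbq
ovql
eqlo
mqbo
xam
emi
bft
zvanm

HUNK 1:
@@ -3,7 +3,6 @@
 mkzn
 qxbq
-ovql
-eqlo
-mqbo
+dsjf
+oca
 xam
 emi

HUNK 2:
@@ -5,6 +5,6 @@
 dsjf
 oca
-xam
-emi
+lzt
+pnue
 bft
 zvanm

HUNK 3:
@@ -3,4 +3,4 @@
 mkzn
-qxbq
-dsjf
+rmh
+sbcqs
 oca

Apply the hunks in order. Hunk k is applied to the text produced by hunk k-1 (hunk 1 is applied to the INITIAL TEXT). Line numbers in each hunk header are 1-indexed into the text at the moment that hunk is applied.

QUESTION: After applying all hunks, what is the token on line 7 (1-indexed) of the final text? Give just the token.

Answer: lzt

Derivation:
Hunk 1: at line 3 remove [ovql,eqlo,mqbo] add [dsjf,oca] -> 10 lines: ogzwp kjvw mkzn qxbq dsjf oca xam emi bft zvanm
Hunk 2: at line 5 remove [xam,emi] add [lzt,pnue] -> 10 lines: ogzwp kjvw mkzn qxbq dsjf oca lzt pnue bft zvanm
Hunk 3: at line 3 remove [qxbq,dsjf] add [rmh,sbcqs] -> 10 lines: ogzwp kjvw mkzn rmh sbcqs oca lzt pnue bft zvanm
Final line 7: lzt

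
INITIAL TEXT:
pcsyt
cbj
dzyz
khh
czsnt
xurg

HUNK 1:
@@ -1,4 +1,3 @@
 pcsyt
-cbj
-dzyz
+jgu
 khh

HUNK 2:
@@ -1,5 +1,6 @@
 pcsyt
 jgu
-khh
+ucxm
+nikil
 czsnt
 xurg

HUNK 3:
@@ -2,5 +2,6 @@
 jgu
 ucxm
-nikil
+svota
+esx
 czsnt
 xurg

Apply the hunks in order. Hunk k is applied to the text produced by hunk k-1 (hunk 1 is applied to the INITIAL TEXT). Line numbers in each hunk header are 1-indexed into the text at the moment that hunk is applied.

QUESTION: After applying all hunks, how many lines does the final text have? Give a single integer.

Hunk 1: at line 1 remove [cbj,dzyz] add [jgu] -> 5 lines: pcsyt jgu khh czsnt xurg
Hunk 2: at line 1 remove [khh] add [ucxm,nikil] -> 6 lines: pcsyt jgu ucxm nikil czsnt xurg
Hunk 3: at line 2 remove [nikil] add [svota,esx] -> 7 lines: pcsyt jgu ucxm svota esx czsnt xurg
Final line count: 7

Answer: 7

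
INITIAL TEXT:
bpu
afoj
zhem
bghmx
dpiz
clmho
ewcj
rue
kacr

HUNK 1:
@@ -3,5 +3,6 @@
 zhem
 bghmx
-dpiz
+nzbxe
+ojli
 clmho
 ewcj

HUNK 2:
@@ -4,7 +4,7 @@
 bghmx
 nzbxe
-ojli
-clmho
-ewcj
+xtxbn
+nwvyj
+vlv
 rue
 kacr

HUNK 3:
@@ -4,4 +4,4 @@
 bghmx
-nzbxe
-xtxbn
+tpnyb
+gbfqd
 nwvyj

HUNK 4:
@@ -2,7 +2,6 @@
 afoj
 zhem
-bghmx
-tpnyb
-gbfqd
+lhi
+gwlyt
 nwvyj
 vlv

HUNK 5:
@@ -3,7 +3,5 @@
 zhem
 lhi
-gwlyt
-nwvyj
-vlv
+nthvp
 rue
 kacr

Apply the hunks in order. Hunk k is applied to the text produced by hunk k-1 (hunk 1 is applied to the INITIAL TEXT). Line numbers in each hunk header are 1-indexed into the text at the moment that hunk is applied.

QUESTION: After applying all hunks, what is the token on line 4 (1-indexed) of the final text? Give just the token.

Hunk 1: at line 3 remove [dpiz] add [nzbxe,ojli] -> 10 lines: bpu afoj zhem bghmx nzbxe ojli clmho ewcj rue kacr
Hunk 2: at line 4 remove [ojli,clmho,ewcj] add [xtxbn,nwvyj,vlv] -> 10 lines: bpu afoj zhem bghmx nzbxe xtxbn nwvyj vlv rue kacr
Hunk 3: at line 4 remove [nzbxe,xtxbn] add [tpnyb,gbfqd] -> 10 lines: bpu afoj zhem bghmx tpnyb gbfqd nwvyj vlv rue kacr
Hunk 4: at line 2 remove [bghmx,tpnyb,gbfqd] add [lhi,gwlyt] -> 9 lines: bpu afoj zhem lhi gwlyt nwvyj vlv rue kacr
Hunk 5: at line 3 remove [gwlyt,nwvyj,vlv] add [nthvp] -> 7 lines: bpu afoj zhem lhi nthvp rue kacr
Final line 4: lhi

Answer: lhi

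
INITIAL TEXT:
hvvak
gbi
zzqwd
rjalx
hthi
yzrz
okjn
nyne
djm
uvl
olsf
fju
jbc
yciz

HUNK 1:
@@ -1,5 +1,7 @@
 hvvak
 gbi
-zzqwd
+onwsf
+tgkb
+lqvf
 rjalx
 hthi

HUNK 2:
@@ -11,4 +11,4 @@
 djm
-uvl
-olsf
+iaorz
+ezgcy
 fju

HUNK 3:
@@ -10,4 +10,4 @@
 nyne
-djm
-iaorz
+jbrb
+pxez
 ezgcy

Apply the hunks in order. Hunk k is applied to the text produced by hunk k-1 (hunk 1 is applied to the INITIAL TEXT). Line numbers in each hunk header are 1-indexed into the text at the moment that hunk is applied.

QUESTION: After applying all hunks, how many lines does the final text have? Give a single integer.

Answer: 16

Derivation:
Hunk 1: at line 1 remove [zzqwd] add [onwsf,tgkb,lqvf] -> 16 lines: hvvak gbi onwsf tgkb lqvf rjalx hthi yzrz okjn nyne djm uvl olsf fju jbc yciz
Hunk 2: at line 11 remove [uvl,olsf] add [iaorz,ezgcy] -> 16 lines: hvvak gbi onwsf tgkb lqvf rjalx hthi yzrz okjn nyne djm iaorz ezgcy fju jbc yciz
Hunk 3: at line 10 remove [djm,iaorz] add [jbrb,pxez] -> 16 lines: hvvak gbi onwsf tgkb lqvf rjalx hthi yzrz okjn nyne jbrb pxez ezgcy fju jbc yciz
Final line count: 16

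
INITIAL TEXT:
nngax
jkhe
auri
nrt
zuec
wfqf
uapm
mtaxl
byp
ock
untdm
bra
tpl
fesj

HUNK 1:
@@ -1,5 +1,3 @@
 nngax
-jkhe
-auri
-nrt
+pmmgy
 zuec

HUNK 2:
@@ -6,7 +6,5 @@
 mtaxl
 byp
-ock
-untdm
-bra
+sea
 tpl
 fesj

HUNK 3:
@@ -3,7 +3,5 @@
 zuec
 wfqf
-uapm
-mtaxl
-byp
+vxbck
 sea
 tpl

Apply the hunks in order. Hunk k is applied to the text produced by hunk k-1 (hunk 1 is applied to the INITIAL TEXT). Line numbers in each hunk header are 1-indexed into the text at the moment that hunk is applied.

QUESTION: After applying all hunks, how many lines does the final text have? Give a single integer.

Answer: 8

Derivation:
Hunk 1: at line 1 remove [jkhe,auri,nrt] add [pmmgy] -> 12 lines: nngax pmmgy zuec wfqf uapm mtaxl byp ock untdm bra tpl fesj
Hunk 2: at line 6 remove [ock,untdm,bra] add [sea] -> 10 lines: nngax pmmgy zuec wfqf uapm mtaxl byp sea tpl fesj
Hunk 3: at line 3 remove [uapm,mtaxl,byp] add [vxbck] -> 8 lines: nngax pmmgy zuec wfqf vxbck sea tpl fesj
Final line count: 8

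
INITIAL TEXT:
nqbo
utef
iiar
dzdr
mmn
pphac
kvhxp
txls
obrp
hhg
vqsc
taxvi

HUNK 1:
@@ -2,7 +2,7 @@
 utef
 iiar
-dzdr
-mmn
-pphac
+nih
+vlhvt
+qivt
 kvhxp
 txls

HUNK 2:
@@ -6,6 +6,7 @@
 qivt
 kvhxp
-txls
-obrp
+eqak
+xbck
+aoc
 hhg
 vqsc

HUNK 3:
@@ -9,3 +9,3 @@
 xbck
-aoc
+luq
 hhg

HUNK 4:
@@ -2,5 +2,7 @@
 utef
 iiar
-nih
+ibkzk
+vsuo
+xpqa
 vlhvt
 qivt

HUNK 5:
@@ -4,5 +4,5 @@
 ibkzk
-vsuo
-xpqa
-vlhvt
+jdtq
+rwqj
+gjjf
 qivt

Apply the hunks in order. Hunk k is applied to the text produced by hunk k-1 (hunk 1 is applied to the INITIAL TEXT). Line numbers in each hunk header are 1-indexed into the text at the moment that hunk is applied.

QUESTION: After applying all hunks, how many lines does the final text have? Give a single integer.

Answer: 15

Derivation:
Hunk 1: at line 2 remove [dzdr,mmn,pphac] add [nih,vlhvt,qivt] -> 12 lines: nqbo utef iiar nih vlhvt qivt kvhxp txls obrp hhg vqsc taxvi
Hunk 2: at line 6 remove [txls,obrp] add [eqak,xbck,aoc] -> 13 lines: nqbo utef iiar nih vlhvt qivt kvhxp eqak xbck aoc hhg vqsc taxvi
Hunk 3: at line 9 remove [aoc] add [luq] -> 13 lines: nqbo utef iiar nih vlhvt qivt kvhxp eqak xbck luq hhg vqsc taxvi
Hunk 4: at line 2 remove [nih] add [ibkzk,vsuo,xpqa] -> 15 lines: nqbo utef iiar ibkzk vsuo xpqa vlhvt qivt kvhxp eqak xbck luq hhg vqsc taxvi
Hunk 5: at line 4 remove [vsuo,xpqa,vlhvt] add [jdtq,rwqj,gjjf] -> 15 lines: nqbo utef iiar ibkzk jdtq rwqj gjjf qivt kvhxp eqak xbck luq hhg vqsc taxvi
Final line count: 15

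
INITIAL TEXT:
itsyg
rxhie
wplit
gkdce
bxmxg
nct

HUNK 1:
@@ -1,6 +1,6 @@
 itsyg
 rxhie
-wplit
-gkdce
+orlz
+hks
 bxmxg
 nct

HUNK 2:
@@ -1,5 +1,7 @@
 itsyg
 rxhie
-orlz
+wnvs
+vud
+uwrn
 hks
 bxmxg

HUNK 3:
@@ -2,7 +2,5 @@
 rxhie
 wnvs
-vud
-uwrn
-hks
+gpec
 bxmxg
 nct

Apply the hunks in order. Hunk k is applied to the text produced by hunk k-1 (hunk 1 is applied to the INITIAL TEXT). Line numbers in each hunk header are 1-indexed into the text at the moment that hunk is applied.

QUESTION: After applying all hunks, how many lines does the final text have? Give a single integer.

Hunk 1: at line 1 remove [wplit,gkdce] add [orlz,hks] -> 6 lines: itsyg rxhie orlz hks bxmxg nct
Hunk 2: at line 1 remove [orlz] add [wnvs,vud,uwrn] -> 8 lines: itsyg rxhie wnvs vud uwrn hks bxmxg nct
Hunk 3: at line 2 remove [vud,uwrn,hks] add [gpec] -> 6 lines: itsyg rxhie wnvs gpec bxmxg nct
Final line count: 6

Answer: 6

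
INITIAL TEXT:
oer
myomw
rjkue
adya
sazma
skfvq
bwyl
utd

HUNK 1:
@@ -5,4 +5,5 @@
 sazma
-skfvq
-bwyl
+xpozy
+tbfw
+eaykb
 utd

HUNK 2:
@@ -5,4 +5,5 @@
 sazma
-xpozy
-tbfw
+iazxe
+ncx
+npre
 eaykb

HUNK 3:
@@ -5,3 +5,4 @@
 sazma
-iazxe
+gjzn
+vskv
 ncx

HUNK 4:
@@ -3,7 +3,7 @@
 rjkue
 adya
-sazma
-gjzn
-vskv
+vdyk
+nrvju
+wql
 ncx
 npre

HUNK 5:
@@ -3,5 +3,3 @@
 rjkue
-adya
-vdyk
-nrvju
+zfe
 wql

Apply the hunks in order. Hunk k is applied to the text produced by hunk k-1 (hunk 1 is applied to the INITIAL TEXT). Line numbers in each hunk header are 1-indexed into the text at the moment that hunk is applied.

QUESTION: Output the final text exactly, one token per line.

Hunk 1: at line 5 remove [skfvq,bwyl] add [xpozy,tbfw,eaykb] -> 9 lines: oer myomw rjkue adya sazma xpozy tbfw eaykb utd
Hunk 2: at line 5 remove [xpozy,tbfw] add [iazxe,ncx,npre] -> 10 lines: oer myomw rjkue adya sazma iazxe ncx npre eaykb utd
Hunk 3: at line 5 remove [iazxe] add [gjzn,vskv] -> 11 lines: oer myomw rjkue adya sazma gjzn vskv ncx npre eaykb utd
Hunk 4: at line 3 remove [sazma,gjzn,vskv] add [vdyk,nrvju,wql] -> 11 lines: oer myomw rjkue adya vdyk nrvju wql ncx npre eaykb utd
Hunk 5: at line 3 remove [adya,vdyk,nrvju] add [zfe] -> 9 lines: oer myomw rjkue zfe wql ncx npre eaykb utd

Answer: oer
myomw
rjkue
zfe
wql
ncx
npre
eaykb
utd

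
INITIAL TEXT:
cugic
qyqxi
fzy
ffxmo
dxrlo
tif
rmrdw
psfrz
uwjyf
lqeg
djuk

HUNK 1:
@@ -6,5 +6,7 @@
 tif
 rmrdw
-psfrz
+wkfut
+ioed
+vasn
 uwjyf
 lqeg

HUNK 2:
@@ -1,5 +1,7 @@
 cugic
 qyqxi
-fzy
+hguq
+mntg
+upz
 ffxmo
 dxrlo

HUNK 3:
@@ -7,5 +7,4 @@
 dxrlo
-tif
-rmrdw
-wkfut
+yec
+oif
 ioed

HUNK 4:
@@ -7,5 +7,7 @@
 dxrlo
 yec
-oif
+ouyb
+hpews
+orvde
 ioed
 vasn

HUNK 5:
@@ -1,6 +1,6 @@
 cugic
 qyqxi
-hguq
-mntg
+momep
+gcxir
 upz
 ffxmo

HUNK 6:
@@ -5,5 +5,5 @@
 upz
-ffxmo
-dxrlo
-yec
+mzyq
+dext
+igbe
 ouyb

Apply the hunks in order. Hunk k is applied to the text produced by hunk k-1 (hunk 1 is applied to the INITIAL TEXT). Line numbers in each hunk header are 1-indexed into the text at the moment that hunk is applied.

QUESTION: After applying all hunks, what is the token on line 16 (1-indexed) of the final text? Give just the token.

Hunk 1: at line 6 remove [psfrz] add [wkfut,ioed,vasn] -> 13 lines: cugic qyqxi fzy ffxmo dxrlo tif rmrdw wkfut ioed vasn uwjyf lqeg djuk
Hunk 2: at line 1 remove [fzy] add [hguq,mntg,upz] -> 15 lines: cugic qyqxi hguq mntg upz ffxmo dxrlo tif rmrdw wkfut ioed vasn uwjyf lqeg djuk
Hunk 3: at line 7 remove [tif,rmrdw,wkfut] add [yec,oif] -> 14 lines: cugic qyqxi hguq mntg upz ffxmo dxrlo yec oif ioed vasn uwjyf lqeg djuk
Hunk 4: at line 7 remove [oif] add [ouyb,hpews,orvde] -> 16 lines: cugic qyqxi hguq mntg upz ffxmo dxrlo yec ouyb hpews orvde ioed vasn uwjyf lqeg djuk
Hunk 5: at line 1 remove [hguq,mntg] add [momep,gcxir] -> 16 lines: cugic qyqxi momep gcxir upz ffxmo dxrlo yec ouyb hpews orvde ioed vasn uwjyf lqeg djuk
Hunk 6: at line 5 remove [ffxmo,dxrlo,yec] add [mzyq,dext,igbe] -> 16 lines: cugic qyqxi momep gcxir upz mzyq dext igbe ouyb hpews orvde ioed vasn uwjyf lqeg djuk
Final line 16: djuk

Answer: djuk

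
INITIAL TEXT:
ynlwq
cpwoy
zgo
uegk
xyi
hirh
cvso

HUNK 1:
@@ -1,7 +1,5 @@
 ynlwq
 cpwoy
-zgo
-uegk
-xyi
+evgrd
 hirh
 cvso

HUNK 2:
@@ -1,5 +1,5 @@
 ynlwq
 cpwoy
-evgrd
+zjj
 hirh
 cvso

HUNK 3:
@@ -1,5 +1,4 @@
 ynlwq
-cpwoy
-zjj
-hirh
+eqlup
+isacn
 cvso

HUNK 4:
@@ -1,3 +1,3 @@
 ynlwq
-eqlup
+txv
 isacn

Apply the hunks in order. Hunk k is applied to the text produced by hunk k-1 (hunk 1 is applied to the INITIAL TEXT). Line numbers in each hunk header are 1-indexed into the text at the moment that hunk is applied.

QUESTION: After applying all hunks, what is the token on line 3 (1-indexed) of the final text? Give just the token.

Answer: isacn

Derivation:
Hunk 1: at line 1 remove [zgo,uegk,xyi] add [evgrd] -> 5 lines: ynlwq cpwoy evgrd hirh cvso
Hunk 2: at line 1 remove [evgrd] add [zjj] -> 5 lines: ynlwq cpwoy zjj hirh cvso
Hunk 3: at line 1 remove [cpwoy,zjj,hirh] add [eqlup,isacn] -> 4 lines: ynlwq eqlup isacn cvso
Hunk 4: at line 1 remove [eqlup] add [txv] -> 4 lines: ynlwq txv isacn cvso
Final line 3: isacn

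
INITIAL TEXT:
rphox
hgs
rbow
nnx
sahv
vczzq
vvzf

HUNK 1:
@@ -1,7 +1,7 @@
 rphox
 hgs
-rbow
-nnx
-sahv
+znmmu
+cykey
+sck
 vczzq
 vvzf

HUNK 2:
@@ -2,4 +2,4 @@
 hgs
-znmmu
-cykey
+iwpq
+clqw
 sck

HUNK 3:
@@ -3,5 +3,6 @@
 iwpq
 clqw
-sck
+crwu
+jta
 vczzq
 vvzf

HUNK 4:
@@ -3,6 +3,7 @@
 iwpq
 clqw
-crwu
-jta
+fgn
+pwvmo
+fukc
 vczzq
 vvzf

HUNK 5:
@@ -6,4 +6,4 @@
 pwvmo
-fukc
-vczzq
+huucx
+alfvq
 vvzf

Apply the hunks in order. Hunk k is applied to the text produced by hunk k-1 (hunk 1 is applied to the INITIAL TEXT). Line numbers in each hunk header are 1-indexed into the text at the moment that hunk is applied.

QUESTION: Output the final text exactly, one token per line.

Hunk 1: at line 1 remove [rbow,nnx,sahv] add [znmmu,cykey,sck] -> 7 lines: rphox hgs znmmu cykey sck vczzq vvzf
Hunk 2: at line 2 remove [znmmu,cykey] add [iwpq,clqw] -> 7 lines: rphox hgs iwpq clqw sck vczzq vvzf
Hunk 3: at line 3 remove [sck] add [crwu,jta] -> 8 lines: rphox hgs iwpq clqw crwu jta vczzq vvzf
Hunk 4: at line 3 remove [crwu,jta] add [fgn,pwvmo,fukc] -> 9 lines: rphox hgs iwpq clqw fgn pwvmo fukc vczzq vvzf
Hunk 5: at line 6 remove [fukc,vczzq] add [huucx,alfvq] -> 9 lines: rphox hgs iwpq clqw fgn pwvmo huucx alfvq vvzf

Answer: rphox
hgs
iwpq
clqw
fgn
pwvmo
huucx
alfvq
vvzf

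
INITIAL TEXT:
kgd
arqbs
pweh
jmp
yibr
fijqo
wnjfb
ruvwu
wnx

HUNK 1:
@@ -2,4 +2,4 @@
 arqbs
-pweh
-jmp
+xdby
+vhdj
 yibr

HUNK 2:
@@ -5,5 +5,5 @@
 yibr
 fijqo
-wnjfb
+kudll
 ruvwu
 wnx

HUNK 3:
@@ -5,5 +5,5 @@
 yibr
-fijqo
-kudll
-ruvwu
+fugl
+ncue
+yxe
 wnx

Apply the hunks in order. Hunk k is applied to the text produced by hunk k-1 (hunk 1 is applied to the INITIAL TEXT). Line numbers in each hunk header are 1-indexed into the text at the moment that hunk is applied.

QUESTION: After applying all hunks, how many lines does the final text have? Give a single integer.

Answer: 9

Derivation:
Hunk 1: at line 2 remove [pweh,jmp] add [xdby,vhdj] -> 9 lines: kgd arqbs xdby vhdj yibr fijqo wnjfb ruvwu wnx
Hunk 2: at line 5 remove [wnjfb] add [kudll] -> 9 lines: kgd arqbs xdby vhdj yibr fijqo kudll ruvwu wnx
Hunk 3: at line 5 remove [fijqo,kudll,ruvwu] add [fugl,ncue,yxe] -> 9 lines: kgd arqbs xdby vhdj yibr fugl ncue yxe wnx
Final line count: 9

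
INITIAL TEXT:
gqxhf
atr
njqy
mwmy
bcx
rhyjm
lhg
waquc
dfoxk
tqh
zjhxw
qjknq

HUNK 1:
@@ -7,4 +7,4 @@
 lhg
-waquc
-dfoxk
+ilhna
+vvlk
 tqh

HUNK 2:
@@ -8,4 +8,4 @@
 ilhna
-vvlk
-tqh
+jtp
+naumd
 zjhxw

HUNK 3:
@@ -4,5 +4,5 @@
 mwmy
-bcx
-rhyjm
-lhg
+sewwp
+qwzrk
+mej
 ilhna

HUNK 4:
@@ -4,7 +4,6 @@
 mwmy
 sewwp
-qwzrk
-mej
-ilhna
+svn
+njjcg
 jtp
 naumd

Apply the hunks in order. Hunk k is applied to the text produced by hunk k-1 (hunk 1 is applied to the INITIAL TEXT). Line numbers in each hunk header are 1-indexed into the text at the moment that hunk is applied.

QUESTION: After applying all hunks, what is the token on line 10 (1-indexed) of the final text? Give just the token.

Answer: zjhxw

Derivation:
Hunk 1: at line 7 remove [waquc,dfoxk] add [ilhna,vvlk] -> 12 lines: gqxhf atr njqy mwmy bcx rhyjm lhg ilhna vvlk tqh zjhxw qjknq
Hunk 2: at line 8 remove [vvlk,tqh] add [jtp,naumd] -> 12 lines: gqxhf atr njqy mwmy bcx rhyjm lhg ilhna jtp naumd zjhxw qjknq
Hunk 3: at line 4 remove [bcx,rhyjm,lhg] add [sewwp,qwzrk,mej] -> 12 lines: gqxhf atr njqy mwmy sewwp qwzrk mej ilhna jtp naumd zjhxw qjknq
Hunk 4: at line 4 remove [qwzrk,mej,ilhna] add [svn,njjcg] -> 11 lines: gqxhf atr njqy mwmy sewwp svn njjcg jtp naumd zjhxw qjknq
Final line 10: zjhxw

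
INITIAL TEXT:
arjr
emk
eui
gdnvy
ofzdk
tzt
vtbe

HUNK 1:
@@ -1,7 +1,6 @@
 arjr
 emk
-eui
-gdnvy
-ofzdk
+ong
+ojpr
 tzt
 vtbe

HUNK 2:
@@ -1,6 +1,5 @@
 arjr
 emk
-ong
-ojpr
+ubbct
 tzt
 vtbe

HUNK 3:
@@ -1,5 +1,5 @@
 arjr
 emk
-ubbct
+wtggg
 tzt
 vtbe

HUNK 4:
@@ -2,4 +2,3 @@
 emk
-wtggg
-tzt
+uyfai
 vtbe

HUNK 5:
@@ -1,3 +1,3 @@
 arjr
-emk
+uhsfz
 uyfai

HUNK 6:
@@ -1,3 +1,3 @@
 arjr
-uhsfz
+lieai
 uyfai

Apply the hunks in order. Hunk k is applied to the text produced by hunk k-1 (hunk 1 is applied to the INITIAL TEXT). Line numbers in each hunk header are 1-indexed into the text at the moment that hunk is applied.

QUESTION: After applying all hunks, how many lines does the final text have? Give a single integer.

Hunk 1: at line 1 remove [eui,gdnvy,ofzdk] add [ong,ojpr] -> 6 lines: arjr emk ong ojpr tzt vtbe
Hunk 2: at line 1 remove [ong,ojpr] add [ubbct] -> 5 lines: arjr emk ubbct tzt vtbe
Hunk 3: at line 1 remove [ubbct] add [wtggg] -> 5 lines: arjr emk wtggg tzt vtbe
Hunk 4: at line 2 remove [wtggg,tzt] add [uyfai] -> 4 lines: arjr emk uyfai vtbe
Hunk 5: at line 1 remove [emk] add [uhsfz] -> 4 lines: arjr uhsfz uyfai vtbe
Hunk 6: at line 1 remove [uhsfz] add [lieai] -> 4 lines: arjr lieai uyfai vtbe
Final line count: 4

Answer: 4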